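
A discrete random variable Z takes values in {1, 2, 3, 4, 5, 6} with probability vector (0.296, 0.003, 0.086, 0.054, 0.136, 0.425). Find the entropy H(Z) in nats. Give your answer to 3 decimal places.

H(Z) = −Σ p·ln p.
  −(0.296)·ln(0.296) = 0.3603
  −(0.003)·ln(0.003) = 0.0174
  −(0.086)·ln(0.086) = 0.2110
  −(0.054)·ln(0.054) = 0.1576
  −(0.136)·ln(0.136) = 0.2713
  −(0.425)·ln(0.425) = 0.3637
Sum: 0.3603 + 0.0174 + 0.2110 + 0.1576 + 0.2713 + 0.3637 = 1.381 nats.

1.381 nats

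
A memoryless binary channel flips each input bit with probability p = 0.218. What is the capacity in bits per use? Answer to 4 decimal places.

Binary symmetric channel: C = 1 − h₂(ε) where h₂ is the binary entropy function.
h₂(0.218) = −0.218·log₂0.218 − 0.782·log₂0.782 = 0.7565.
C = 1 − 0.7565 = 0.2435 bits per channel use.

0.2435 bits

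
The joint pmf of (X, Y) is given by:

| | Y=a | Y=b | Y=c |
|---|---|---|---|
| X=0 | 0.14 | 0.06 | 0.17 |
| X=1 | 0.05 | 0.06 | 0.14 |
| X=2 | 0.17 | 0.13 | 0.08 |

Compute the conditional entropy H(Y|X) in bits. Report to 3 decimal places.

Marginals: p(X) = (0.3700, 0.2500, 0.3800), p(Y) = (0.3600, 0.2500, 0.3900).
H(Y|X) = Σ p(X) · H(Y|X=·).
  X=0: p=0.3700, H(Y|X=0) = 1.4716
  X=1: p=0.2500, H(Y|X=1) = 1.4270
  X=2: p=0.3800, H(Y|X=2) = 1.5218
Weighted sum = 1.480 bits.

1.480 bits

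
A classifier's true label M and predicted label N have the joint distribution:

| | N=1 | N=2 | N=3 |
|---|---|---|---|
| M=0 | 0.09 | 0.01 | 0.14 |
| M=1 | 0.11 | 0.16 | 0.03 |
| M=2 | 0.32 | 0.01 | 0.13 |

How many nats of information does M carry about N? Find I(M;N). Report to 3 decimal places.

0.216 nats

Marginals: p(M) = (0.2400, 0.3000, 0.4600), p(N) = (0.5200, 0.1800, 0.3000).
I(M;N) = H(M) + H(N) − H(M,N).
H(M) = 1.0609, H(N) = 1.0099, H(M,N) = 1.8551.
I(M;N) = 1.0609 + 1.0099 − 1.8551 = 0.216 nats.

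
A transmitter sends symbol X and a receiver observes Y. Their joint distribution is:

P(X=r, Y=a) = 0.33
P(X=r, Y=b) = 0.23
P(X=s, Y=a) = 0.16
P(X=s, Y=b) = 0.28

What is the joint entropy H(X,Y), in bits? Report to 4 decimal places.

H(X,Y) = −Σ p(x,y)·log₂ p(x,y) over all 4 cells.
  cell (r,a): −0.33·log₂0.33 = 0.52782
  cell (r,b): −0.23·log₂0.23 = 0.48767
  cell (s,a): −0.16·log₂0.16 = 0.42302
  cell (s,b): −0.28·log₂0.28 = 0.51422
Sum = 1.9527 bits.

1.9527 bits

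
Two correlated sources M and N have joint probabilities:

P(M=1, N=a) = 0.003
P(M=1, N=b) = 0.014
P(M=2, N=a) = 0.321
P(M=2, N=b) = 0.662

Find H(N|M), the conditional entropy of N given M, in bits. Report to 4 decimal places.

0.9073 bits

Chain rule: H(N|M) = H(M,N) − H(M).
Marginals: p(M) = (0.0170, 0.9830), p(N) = (0.3240, 0.6760).
H(M,N) = 1.0315 bits; H(M) = 0.1242 bits.
H(N|M) = 1.0315 − 0.1242 = 0.9073 bits.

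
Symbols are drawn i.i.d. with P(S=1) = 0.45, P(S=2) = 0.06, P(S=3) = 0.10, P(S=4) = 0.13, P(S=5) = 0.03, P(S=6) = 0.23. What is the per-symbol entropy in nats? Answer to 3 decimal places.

1.467 nats

H(S) = −Σ p·ln p.
  −(0.45)·ln(0.45) = 0.3593
  −(0.06)·ln(0.06) = 0.1688
  −(0.10)·ln(0.10) = 0.2303
  −(0.13)·ln(0.13) = 0.2652
  −(0.03)·ln(0.03) = 0.1052
  −(0.23)·ln(0.23) = 0.3380
Sum: 0.3593 + 0.1688 + 0.2303 + 0.2652 + 0.1052 + 0.3380 = 1.467 nats.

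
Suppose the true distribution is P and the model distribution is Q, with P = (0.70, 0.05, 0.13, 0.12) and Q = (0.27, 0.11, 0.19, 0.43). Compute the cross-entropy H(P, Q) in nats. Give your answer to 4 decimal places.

H(P,Q) = −Σ p·ln q.
  −0.70·ln(0.27) = 0.91653
  −0.05·ln(0.11) = 0.11036
  −0.13·ln(0.19) = 0.21590
  −0.12·ln(0.43) = 0.10128
H(P,Q) = 1.3441 nats.

1.3441 nats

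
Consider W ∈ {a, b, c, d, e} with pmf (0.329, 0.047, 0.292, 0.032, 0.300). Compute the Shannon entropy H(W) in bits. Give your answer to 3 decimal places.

1.934 bits

H(W) = −Σ p·log₂ p.
  −(0.329)·log₂(0.329) = 0.5277
  −(0.047)·log₂(0.047) = 0.2073
  −(0.292)·log₂(0.292) = 0.5186
  −(0.032)·log₂(0.032) = 0.1589
  −(0.300)·log₂(0.300) = 0.5211
Sum: 0.5277 + 0.2073 + 0.5186 + 0.1589 + 0.5211 = 1.934 bits.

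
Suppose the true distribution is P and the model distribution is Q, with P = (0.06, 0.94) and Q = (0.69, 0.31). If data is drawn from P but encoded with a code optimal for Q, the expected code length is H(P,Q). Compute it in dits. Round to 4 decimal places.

0.4878 dits

H(P,Q) = −Σ p·log₁₀ q.
  −0.06·log₁₀(0.69) = 0.00967
  −0.94·log₁₀(0.31) = 0.47812
H(P,Q) = 0.4878 dits.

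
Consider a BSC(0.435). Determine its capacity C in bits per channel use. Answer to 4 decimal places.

Binary symmetric channel: C = 1 − h₂(ε) where h₂ is the binary entropy function.
h₂(0.435) = −0.435·log₂0.435 − 0.565·log₂0.565 = 0.9878.
C = 1 − 0.9878 = 0.0122 bits per channel use.

0.0122 bits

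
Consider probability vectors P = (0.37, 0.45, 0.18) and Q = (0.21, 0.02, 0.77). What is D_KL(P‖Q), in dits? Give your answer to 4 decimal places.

0.5859 dits

D(P‖Q) = Σ p·log₁₀(p/q).
  0.37·log₁₀(0.37/0.21) = 0.09101
  0.45·log₁₀(0.45/0.02) = 0.60848
  0.18·log₁₀(0.18/0.77) = -0.11362
D(P‖Q) = 0.5859 dits.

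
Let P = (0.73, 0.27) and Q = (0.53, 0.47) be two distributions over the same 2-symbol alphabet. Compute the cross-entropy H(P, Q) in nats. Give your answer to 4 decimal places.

H(P,Q) = −Σ p·ln q.
  −0.73·ln(0.53) = 0.46346
  −0.27·ln(0.47) = 0.20386
H(P,Q) = 0.6673 nats.

0.6673 nats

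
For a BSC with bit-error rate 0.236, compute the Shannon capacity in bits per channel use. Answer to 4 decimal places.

0.2117 bits

Binary symmetric channel: C = 1 − h₂(ε) where h₂ is the binary entropy function.
h₂(0.236) = −0.236·log₂0.236 − 0.764·log₂0.764 = 0.7883.
C = 1 − 0.7883 = 0.2117 bits per channel use.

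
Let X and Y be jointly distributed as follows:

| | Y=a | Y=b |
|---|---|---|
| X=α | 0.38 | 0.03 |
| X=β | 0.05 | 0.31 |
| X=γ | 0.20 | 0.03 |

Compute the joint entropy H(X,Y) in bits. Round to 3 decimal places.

2.038 bits

H(X,Y) = −Σ p(x,y)·log₂ p(x,y) over all 6 cells.
  cell (α,a): −0.38·log₂0.38 = 0.5305
  cell (α,b): −0.03·log₂0.03 = 0.1518
  cell (β,a): −0.05·log₂0.05 = 0.2161
  cell (β,b): −0.31·log₂0.31 = 0.5238
  cell (γ,a): −0.20·log₂0.20 = 0.4644
  cell (γ,b): −0.03·log₂0.03 = 0.1518
Sum = 2.038 bits.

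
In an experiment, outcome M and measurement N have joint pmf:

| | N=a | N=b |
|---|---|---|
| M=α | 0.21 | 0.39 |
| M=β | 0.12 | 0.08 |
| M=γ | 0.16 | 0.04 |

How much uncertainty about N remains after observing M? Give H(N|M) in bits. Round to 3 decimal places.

0.899 bits

Chain rule: H(N|M) = H(M,N) − H(M).
Marginals: p(M) = (0.6000, 0.2000, 0.2000), p(N) = (0.4900, 0.5100).
H(M,N) = 2.2700 bits; H(M) = 1.3710 bits.
H(N|M) = 2.2700 − 1.3710 = 0.899 bits.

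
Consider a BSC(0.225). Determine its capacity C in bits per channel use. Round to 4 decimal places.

0.2308 bits

Binary symmetric channel: C = 1 − h₂(ε) where h₂ is the binary entropy function.
h₂(0.225) = −0.225·log₂0.225 − 0.775·log₂0.775 = 0.7692.
C = 1 − 0.7692 = 0.2308 bits per channel use.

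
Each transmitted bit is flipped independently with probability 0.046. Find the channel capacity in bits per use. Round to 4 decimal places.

Binary symmetric channel: C = 1 − h₂(ε) where h₂ is the binary entropy function.
h₂(0.046) = −0.046·log₂0.046 − 0.954·log₂0.954 = 0.2692.
C = 1 − 0.2692 = 0.7308 bits per channel use.

0.7308 bits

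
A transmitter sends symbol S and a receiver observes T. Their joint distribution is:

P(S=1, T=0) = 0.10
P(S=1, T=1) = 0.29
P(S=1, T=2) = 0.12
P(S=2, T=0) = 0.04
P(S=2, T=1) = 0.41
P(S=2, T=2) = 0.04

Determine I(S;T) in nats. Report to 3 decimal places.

Marginals: p(S) = (0.5100, 0.4900), p(T) = (0.1400, 0.7000, 0.1600).
I(S;T) = Σ p(x,y)·ln[p(x,y)/(p(x)p(y))].
  (1,0): 0.10·ln(1.4006) = 0.0337
  (1,1): 0.29·ln(0.8123) = -0.0603
  (1,2): 0.12·ln(1.4706) = 0.0463
  (2,0): 0.04·ln(0.5831) = -0.0216
  (2,1): 0.41·ln(1.1953) = 0.0732
  (2,2): 0.04·ln(0.5102) = -0.0269
Sum = 0.044 nats.

0.044 nats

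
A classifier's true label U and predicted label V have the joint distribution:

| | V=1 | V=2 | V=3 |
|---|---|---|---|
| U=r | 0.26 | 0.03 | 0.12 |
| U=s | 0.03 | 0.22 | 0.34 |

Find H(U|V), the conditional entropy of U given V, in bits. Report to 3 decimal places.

Marginals: p(U) = (0.4100, 0.5900), p(V) = (0.2900, 0.2500, 0.4600).
H(U|V) = Σ p(V) · H(U|V=·).
  V=1: p=0.2900, H(U|V=1) = 0.4798
  V=2: p=0.2500, H(U|V=2) = 0.5294
  V=3: p=0.4600, H(U|V=3) = 0.8281
Weighted sum = 0.652 bits.

0.652 bits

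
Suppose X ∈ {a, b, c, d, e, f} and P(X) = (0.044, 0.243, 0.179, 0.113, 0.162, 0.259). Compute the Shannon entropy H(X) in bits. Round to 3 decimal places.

2.424 bits

H(X) = −Σ p·log₂ p.
  −(0.044)·log₂(0.044) = 0.1983
  −(0.243)·log₂(0.243) = 0.4960
  −(0.179)·log₂(0.179) = 0.4443
  −(0.113)·log₂(0.113) = 0.3555
  −(0.162)·log₂(0.162) = 0.4254
  −(0.259)·log₂(0.259) = 0.5048
Sum: 0.1983 + 0.4960 + 0.4443 + 0.3555 + 0.4254 + 0.5048 = 2.424 bits.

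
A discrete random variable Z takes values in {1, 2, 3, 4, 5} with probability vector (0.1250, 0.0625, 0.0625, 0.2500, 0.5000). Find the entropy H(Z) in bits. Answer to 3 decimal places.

H(Z) = −Σ p·log₂ p.
  −(0.1250)·log₂(0.1250) = 0.3750
  −(0.0625)·log₂(0.0625) = 0.2500
  −(0.0625)·log₂(0.0625) = 0.2500
  −(0.2500)·log₂(0.2500) = 0.5000
  −(0.5000)·log₂(0.5000) = 0.5000
Sum: 0.3750 + 0.2500 + 0.2500 + 0.5000 + 0.5000 = 1.875 bits.

1.875 bits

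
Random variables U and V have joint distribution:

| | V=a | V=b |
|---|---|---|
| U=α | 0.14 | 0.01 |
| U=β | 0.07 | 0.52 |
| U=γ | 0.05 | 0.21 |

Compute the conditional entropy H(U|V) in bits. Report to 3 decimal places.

1.085 bits

Chain rule: H(U|V) = H(U,V) − H(V).
Marginals: p(U) = (0.1500, 0.5900, 0.2600), p(V) = (0.2600, 0.7400).
H(U,V) = 1.9116 bits; H(V) = 0.8267 bits.
H(U|V) = 1.9116 − 0.8267 = 1.085 bits.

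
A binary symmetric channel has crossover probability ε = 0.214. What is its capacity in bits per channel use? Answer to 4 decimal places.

0.2509 bits

Binary symmetric channel: C = 1 − h₂(ε) where h₂ is the binary entropy function.
h₂(0.214) = −0.214·log₂0.214 − 0.786·log₂0.786 = 0.7491.
C = 1 − 0.7491 = 0.2509 bits per channel use.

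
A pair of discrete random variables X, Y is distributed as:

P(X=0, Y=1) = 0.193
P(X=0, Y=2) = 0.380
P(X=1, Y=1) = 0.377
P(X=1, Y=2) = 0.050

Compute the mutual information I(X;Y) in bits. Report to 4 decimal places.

Marginals: p(X) = (0.5730, 0.4270), p(Y) = (0.5700, 0.4300).
I(X;Y) = H(X) + H(Y) − H(X,Y).
H(X) = 0.9846, H(Y) = 0.9858, H(X,Y) = 1.7352.
I(X;Y) = 0.9846 + 0.9858 − 1.7352 = 0.2352 bits.

0.2352 bits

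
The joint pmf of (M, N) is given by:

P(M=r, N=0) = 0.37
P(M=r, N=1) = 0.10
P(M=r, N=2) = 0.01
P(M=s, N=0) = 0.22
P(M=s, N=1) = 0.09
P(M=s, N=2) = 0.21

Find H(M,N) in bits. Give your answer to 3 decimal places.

H(M,N) = −Σ p(x,y)·log₂ p(x,y) over all 6 cells.
  cell (r,0): −0.37·log₂0.37 = 0.5307
  cell (r,1): −0.10·log₂0.10 = 0.3322
  cell (r,2): −0.01·log₂0.01 = 0.0664
  cell (s,0): −0.22·log₂0.22 = 0.4806
  cell (s,1): −0.09·log₂0.09 = 0.3127
  cell (s,2): −0.21·log₂0.21 = 0.4728
Sum = 2.195 bits.

2.195 bits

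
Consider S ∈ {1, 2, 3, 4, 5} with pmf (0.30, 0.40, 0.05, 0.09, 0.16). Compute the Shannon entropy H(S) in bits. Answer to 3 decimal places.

2.002 bits

H(S) = −Σ p·log₂ p.
  −(0.30)·log₂(0.30) = 0.5211
  −(0.40)·log₂(0.40) = 0.5288
  −(0.05)·log₂(0.05) = 0.2161
  −(0.09)·log₂(0.09) = 0.3127
  −(0.16)·log₂(0.16) = 0.4230
Sum: 0.5211 + 0.5288 + 0.2161 + 0.3127 + 0.4230 = 2.002 bits.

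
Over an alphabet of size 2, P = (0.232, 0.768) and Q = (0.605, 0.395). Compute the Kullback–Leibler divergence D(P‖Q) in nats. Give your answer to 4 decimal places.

D(P‖Q) = Σ p·ln(p/q).
  0.232·ln(0.232/0.605) = -0.22237
  0.768·ln(0.768/0.395) = 0.51065
D(P‖Q) = 0.2883 nats.

0.2883 nats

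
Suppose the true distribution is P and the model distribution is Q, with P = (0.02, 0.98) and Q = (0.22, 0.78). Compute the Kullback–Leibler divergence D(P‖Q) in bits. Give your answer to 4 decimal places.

0.2535 bits

D(P‖Q) = Σ p·log₂(p/q).
  0.02·log₂(0.02/0.22) = -0.06919
  0.98·log₂(0.98/0.78) = 0.32272
D(P‖Q) = 0.2535 bits.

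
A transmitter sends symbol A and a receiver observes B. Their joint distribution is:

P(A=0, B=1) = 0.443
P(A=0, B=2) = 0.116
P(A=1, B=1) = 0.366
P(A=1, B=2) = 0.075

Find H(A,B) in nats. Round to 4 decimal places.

H(A,B) = −Σ p(x,y)·ln p(x,y) over all 4 cells.
  cell (0,1): −0.443·ln0.443 = 0.36068
  cell (0,2): −0.116·ln0.116 = 0.24988
  cell (1,1): −0.366·ln0.366 = 0.36787
  cell (1,2): −0.075·ln0.075 = 0.19427
Sum = 1.1727 nats.

1.1727 nats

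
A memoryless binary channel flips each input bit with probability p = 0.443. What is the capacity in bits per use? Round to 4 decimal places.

Binary symmetric channel: C = 1 − h₂(ε) where h₂ is the binary entropy function.
h₂(0.443) = −0.443·log₂0.443 − 0.557·log₂0.557 = 0.9906.
C = 1 − 0.9906 = 0.0094 bits per channel use.

0.0094 bits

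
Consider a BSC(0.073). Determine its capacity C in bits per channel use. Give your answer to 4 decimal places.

Binary symmetric channel: C = 1 − h₂(ε) where h₂ is the binary entropy function.
h₂(0.073) = −0.073·log₂0.073 − 0.927·log₂0.927 = 0.3770.
C = 1 − 0.3770 = 0.6230 bits per channel use.

0.6230 bits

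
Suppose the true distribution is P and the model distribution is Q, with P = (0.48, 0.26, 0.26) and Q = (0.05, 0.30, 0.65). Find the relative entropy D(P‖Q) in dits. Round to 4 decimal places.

D(P‖Q) = Σ p·log₁₀(p/q).
  0.48·log₁₀(0.48/0.05) = 0.47149
  0.26·log₁₀(0.26/0.30) = -0.01616
  0.26·log₁₀(0.26/0.65) = -0.10346
D(P‖Q) = 0.3519 dits.

0.3519 dits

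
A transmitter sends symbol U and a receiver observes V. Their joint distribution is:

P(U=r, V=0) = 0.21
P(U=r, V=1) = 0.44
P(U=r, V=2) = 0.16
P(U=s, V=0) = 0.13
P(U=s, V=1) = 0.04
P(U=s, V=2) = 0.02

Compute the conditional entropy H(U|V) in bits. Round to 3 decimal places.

Marginals: p(U) = (0.8100, 0.1900), p(V) = (0.3400, 0.4800, 0.1800).
H(U|V) = Σ p(V) · H(U|V=·).
  V=0: p=0.3400, H(U|V=0) = 0.9597
  V=1: p=0.4800, H(U|V=1) = 0.4138
  V=2: p=0.1800, H(U|V=2) = 0.5033
Weighted sum = 0.616 bits.

0.616 bits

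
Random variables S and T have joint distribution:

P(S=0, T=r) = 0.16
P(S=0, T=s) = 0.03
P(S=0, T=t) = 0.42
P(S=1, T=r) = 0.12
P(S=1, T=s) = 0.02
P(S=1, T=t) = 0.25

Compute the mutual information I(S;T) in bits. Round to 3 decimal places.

Marginals: p(S) = (0.6100, 0.3900), p(T) = (0.2800, 0.0500, 0.6700).
I(S;T) = H(S) + H(T) − H(S,T).
H(S) = 0.9648, H(T) = 1.1174, H(S,T) = 2.0804.
I(S;T) = 0.9648 + 1.1174 − 2.0804 = 0.002 bits.

0.002 bits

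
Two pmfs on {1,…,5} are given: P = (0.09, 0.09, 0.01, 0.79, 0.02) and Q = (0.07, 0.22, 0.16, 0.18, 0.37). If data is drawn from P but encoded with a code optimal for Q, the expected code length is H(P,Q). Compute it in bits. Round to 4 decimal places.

2.5514 bits

H(P,Q) = −Σ p·log₂ q.
  −0.09·log₂(0.07) = 0.34529
  −0.09·log₂(0.22) = 0.19660
  −0.01·log₂(0.16) = 0.02644
  −0.79·log₂(0.18) = 1.95441
  −0.02·log₂(0.37) = 0.02869
H(P,Q) = 2.5514 bits.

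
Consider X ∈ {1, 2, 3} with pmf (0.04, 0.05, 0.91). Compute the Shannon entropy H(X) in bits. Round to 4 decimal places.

0.5257 bits

H(X) = −Σ p·log₂ p.
  −(0.04)·log₂(0.04) = 0.18575
  −(0.05)·log₂(0.05) = 0.21610
  −(0.91)·log₂(0.91) = 0.12382
Sum: 0.18575 + 0.21610 + 0.12382 = 0.5257 bits.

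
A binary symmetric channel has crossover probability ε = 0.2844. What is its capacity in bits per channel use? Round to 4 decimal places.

Binary symmetric channel: C = 1 − h₂(ε) where h₂ is the binary entropy function.
h₂(0.2844) = −0.2844·log₂0.2844 − 0.7156·log₂0.7156 = 0.8614.
C = 1 − 0.8614 = 0.1386 bits per channel use.

0.1386 bits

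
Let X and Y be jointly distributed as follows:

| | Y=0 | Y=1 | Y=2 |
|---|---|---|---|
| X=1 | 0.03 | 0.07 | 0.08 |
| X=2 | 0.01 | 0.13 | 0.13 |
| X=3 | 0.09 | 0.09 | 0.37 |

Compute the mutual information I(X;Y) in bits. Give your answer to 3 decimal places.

0.086 bits

Marginals: p(X) = (0.1800, 0.2700, 0.5500), p(Y) = (0.1300, 0.2900, 0.5800).
I(X;Y) = H(X) + H(Y) − H(X,Y).
H(X) = 1.4297, H(Y) = 1.3564, H(X,Y) = 2.6996.
I(X;Y) = 1.4297 + 1.3564 − 2.6996 = 0.086 bits.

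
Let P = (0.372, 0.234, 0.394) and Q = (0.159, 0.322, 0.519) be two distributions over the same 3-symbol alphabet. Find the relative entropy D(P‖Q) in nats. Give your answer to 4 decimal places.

D(P‖Q) = Σ p·ln(p/q).
  0.372·ln(0.372/0.159) = 0.31620
  0.234·ln(0.234/0.322) = -0.07470
  0.394·ln(0.394/0.519) = -0.10857
D(P‖Q) = 0.1329 nats.

0.1329 nats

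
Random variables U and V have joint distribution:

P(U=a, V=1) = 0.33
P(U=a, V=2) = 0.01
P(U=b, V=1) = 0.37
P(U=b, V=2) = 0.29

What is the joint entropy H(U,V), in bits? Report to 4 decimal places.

H(U,V) = −Σ p(x,y)·log₂ p(x,y) over all 4 cells.
  cell (a,1): −0.33·log₂0.33 = 0.52782
  cell (a,2): −0.01·log₂0.01 = 0.06644
  cell (b,1): −0.37·log₂0.37 = 0.53073
  cell (b,2): −0.29·log₂0.29 = 0.51790
Sum = 1.6429 bits.

1.6429 bits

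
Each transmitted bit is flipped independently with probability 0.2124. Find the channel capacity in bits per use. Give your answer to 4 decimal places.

Binary symmetric channel: C = 1 − h₂(ε) where h₂ is the binary entropy function.
h₂(0.2124) = −0.2124·log₂0.2124 − 0.7876·log₂0.7876 = 0.7460.
C = 1 − 0.7460 = 0.2540 bits per channel use.

0.2540 bits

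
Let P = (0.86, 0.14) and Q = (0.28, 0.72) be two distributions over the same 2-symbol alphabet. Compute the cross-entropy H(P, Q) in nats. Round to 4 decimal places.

H(P,Q) = −Σ p·ln q.
  −0.86·ln(0.28) = 1.09475
  −0.14·ln(0.72) = 0.04599
H(P,Q) = 1.1407 nats.

1.1407 nats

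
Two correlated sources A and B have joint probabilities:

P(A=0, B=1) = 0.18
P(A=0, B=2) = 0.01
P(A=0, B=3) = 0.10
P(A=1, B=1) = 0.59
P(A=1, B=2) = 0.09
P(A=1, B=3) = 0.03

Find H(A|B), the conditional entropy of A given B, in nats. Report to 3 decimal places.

Chain rule: H(A|B) = H(A,B) − H(B).
Marginals: p(A) = (0.2900, 0.7100), p(B) = (0.7700, 0.1000, 0.1300).
H(A,B) = 1.2182 nats; H(B) = 0.6967 nats.
H(A|B) = 1.2182 − 0.6967 = 0.521 nats.

0.521 nats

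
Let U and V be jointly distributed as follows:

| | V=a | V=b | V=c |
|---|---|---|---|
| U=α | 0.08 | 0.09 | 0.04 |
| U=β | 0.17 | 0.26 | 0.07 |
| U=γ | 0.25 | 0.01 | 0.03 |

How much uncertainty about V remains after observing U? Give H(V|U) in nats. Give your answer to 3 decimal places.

Marginals: p(U) = (0.2100, 0.5000, 0.2900), p(V) = (0.5000, 0.3600, 0.1400).
H(V|U) = Σ p(U) · H(V|U=·).
  U=α: p=0.2100, H(V|U=α) = 1.0466
  U=β: p=0.5000, H(V|U=β) = 0.9821
  U=γ: p=0.2900, H(V|U=γ) = 0.4788
Weighted sum = 0.850 nats.

0.850 nats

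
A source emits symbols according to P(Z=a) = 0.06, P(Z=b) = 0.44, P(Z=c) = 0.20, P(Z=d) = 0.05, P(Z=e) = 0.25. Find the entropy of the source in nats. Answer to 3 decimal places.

H(Z) = −Σ p·ln p.
  −(0.06)·ln(0.06) = 0.1688
  −(0.44)·ln(0.44) = 0.3612
  −(0.20)·ln(0.20) = 0.3219
  −(0.05)·ln(0.05) = 0.1498
  −(0.25)·ln(0.25) = 0.3466
Sum: 0.1688 + 0.3612 + 0.3219 + 0.1498 + 0.3466 = 1.348 nats.

1.348 nats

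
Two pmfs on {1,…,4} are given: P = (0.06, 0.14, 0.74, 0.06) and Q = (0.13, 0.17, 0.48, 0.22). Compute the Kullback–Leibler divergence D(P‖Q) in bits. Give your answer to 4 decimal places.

D(P‖Q) = Σ p·log₂(p/q).
  0.06·log₂(0.06/0.13) = -0.06693
  0.14·log₂(0.14/0.17) = -0.03922
  0.74·log₂(0.74/0.48) = 0.46212
  0.06·log₂(0.06/0.22) = -0.11247
D(P‖Q) = 0.2435 bits.

0.2435 bits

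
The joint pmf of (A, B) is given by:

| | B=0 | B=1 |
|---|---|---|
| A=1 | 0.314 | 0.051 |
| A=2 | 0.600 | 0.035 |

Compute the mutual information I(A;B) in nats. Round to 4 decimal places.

Marginals: p(A) = (0.3650, 0.6350), p(B) = (0.9140, 0.0860).
I(A;B) = Σ p(x,y)·ln[p(x,y)/(p(x)p(y))].
  (1,0): 0.314·ln(0.9412) = -0.01902
  (1,1): 0.051·ln(1.6247) = 0.02475
  (2,0): 0.600·ln(1.0338) = 0.01994
  (2,1): 0.035·ln(0.6409) = -0.01557
Sum = 0.0101 nats.

0.0101 nats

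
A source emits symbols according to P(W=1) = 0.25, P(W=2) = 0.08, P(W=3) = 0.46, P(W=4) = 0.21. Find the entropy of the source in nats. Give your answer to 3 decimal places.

1.234 nats

H(W) = −Σ p·ln p.
  −(0.25)·ln(0.25) = 0.3466
  −(0.08)·ln(0.08) = 0.2021
  −(0.46)·ln(0.46) = 0.3572
  −(0.21)·ln(0.21) = 0.3277
Sum: 0.3466 + 0.2021 + 0.3572 + 0.3277 = 1.234 nats.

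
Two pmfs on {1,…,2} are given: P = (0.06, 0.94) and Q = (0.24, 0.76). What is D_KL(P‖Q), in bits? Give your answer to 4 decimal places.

D(P‖Q) = Σ p·log₂(p/q).
  0.06·log₂(0.06/0.24) = -0.12000
  0.94·log₂(0.94/0.76) = 0.28826
D(P‖Q) = 0.1683 bits.

0.1683 bits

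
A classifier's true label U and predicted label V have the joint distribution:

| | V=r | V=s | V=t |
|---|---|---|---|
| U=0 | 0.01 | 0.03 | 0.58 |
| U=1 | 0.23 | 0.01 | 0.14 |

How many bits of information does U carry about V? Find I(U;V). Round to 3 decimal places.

Marginals: p(U) = (0.6200, 0.3800), p(V) = (0.2400, 0.0400, 0.7200).
I(U;V) = H(U) + H(V) − H(U,V).
H(U) = 0.9580, H(V) = 1.0211, H(U,V) = 1.6252.
I(U;V) = 0.9580 + 1.0211 − 1.6252 = 0.354 bits.

0.354 bits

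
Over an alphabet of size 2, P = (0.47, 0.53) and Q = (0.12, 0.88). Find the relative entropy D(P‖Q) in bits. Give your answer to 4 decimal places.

0.5380 bits

D(P‖Q) = Σ p·log₂(p/q).
  0.47·log₂(0.47/0.12) = 0.92572
  0.53·log₂(0.53/0.88) = -0.38770
D(P‖Q) = 0.5380 bits.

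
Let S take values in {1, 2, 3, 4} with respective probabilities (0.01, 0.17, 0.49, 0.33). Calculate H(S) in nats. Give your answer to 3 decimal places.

H(S) = −Σ p·ln p.
  −(0.01)·ln(0.01) = 0.0461
  −(0.17)·ln(0.17) = 0.3012
  −(0.49)·ln(0.49) = 0.3495
  −(0.33)·ln(0.33) = 0.3659
Sum: 0.0461 + 0.3012 + 0.3495 + 0.3659 = 1.063 nats.

1.063 nats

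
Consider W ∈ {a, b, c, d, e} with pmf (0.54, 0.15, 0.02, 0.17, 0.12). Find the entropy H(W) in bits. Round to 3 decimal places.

1.805 bits

H(W) = −Σ p·log₂ p.
  −(0.54)·log₂(0.54) = 0.4800
  −(0.15)·log₂(0.15) = 0.4105
  −(0.02)·log₂(0.02) = 0.1129
  −(0.17)·log₂(0.17) = 0.4346
  −(0.12)·log₂(0.12) = 0.3671
Sum: 0.4800 + 0.4105 + 0.1129 + 0.4346 + 0.3671 = 1.805 bits.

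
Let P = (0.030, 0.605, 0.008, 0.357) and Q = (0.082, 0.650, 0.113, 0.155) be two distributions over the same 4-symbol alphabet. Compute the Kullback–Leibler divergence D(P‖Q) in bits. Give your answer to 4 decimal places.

D(P‖Q) = Σ p·log₂(p/q).
  0.030·log₂(0.030/0.082) = -0.04352
  0.605·log₂(0.605/0.650) = -0.06262
  0.008·log₂(0.008/0.113) = -0.03056
  0.357·log₂(0.357/0.155) = 0.42971
D(P‖Q) = 0.2930 bits.

0.2930 bits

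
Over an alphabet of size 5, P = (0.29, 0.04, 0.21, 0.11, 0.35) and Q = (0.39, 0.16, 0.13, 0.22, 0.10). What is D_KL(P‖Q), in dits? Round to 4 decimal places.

0.1397 dits

D(P‖Q) = Σ p·log₁₀(p/q).
  0.29·log₁₀(0.29/0.39) = -0.03731
  0.04·log₁₀(0.04/0.16) = -0.02408
  0.21·log₁₀(0.21/0.13) = 0.04374
  0.11·log₁₀(0.11/0.22) = -0.03311
  0.35·log₁₀(0.35/0.10) = 0.19042
D(P‖Q) = 0.1397 dits.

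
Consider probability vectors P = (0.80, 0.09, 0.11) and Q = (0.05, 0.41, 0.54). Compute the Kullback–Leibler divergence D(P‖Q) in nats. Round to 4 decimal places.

1.9066 nats

D(P‖Q) = Σ p·ln(p/q).
  0.80·ln(0.80/0.05) = 2.21807
  0.09·ln(0.09/0.41) = -0.13647
  0.11·ln(0.11/0.54) = -0.17502
D(P‖Q) = 1.9066 nats.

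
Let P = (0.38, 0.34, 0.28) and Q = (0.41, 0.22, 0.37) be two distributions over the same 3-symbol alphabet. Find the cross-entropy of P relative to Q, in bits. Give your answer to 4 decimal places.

1.6331 bits

H(P,Q) = −Σ p·log₂ q.
  −0.38·log₂(0.41) = 0.48880
  −0.34·log₂(0.22) = 0.74270
  −0.28·log₂(0.37) = 0.40163
H(P,Q) = 1.6331 bits.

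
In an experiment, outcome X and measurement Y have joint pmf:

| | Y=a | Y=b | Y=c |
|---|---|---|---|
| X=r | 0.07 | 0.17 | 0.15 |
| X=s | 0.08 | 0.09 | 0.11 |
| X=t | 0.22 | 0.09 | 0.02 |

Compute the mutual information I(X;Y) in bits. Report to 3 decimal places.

Marginals: p(X) = (0.3900, 0.2800, 0.3300), p(Y) = (0.3700, 0.3500, 0.2800).
I(X;Y) = Σ p(x,y)·log₂[p(x,y)/(p(x)p(y))].
  (r,a): 0.07·log₂(0.4851) = -0.0731
  (r,b): 0.17·log₂(1.2454) = 0.0538
  (r,c): 0.15·log₂(1.3736) = 0.0687
  (s,a): 0.08·log₂(0.7722) = -0.0298
  (s,b): 0.09·log₂(0.9184) = -0.0111
  (s,c): 0.11·log₂(1.4031) = 0.0537
  (t,a): 0.22·log₂(1.8018) = 0.1869
  (t,b): 0.09·log₂(0.7792) = -0.0324
  (t,c): 0.02·log₂(0.2165) = -0.0442
Sum = 0.173 bits.

0.173 bits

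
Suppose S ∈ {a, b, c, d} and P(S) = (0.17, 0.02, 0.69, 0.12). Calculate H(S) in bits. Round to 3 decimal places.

H(S) = −Σ p·log₂ p.
  −(0.17)·log₂(0.17) = 0.4346
  −(0.02)·log₂(0.02) = 0.1129
  −(0.69)·log₂(0.69) = 0.3694
  −(0.12)·log₂(0.12) = 0.3671
Sum: 0.4346 + 0.1129 + 0.3694 + 0.3671 = 1.284 bits.

1.284 bits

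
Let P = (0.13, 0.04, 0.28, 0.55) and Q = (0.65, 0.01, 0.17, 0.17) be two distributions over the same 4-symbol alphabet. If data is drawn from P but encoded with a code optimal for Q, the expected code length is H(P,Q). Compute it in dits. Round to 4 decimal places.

H(P,Q) = −Σ p·log₁₀ q.
  −0.13·log₁₀(0.65) = 0.02432
  −0.04·log₁₀(0.01) = 0.08000
  −0.28·log₁₀(0.17) = 0.21547
  −0.55·log₁₀(0.17) = 0.42325
H(P,Q) = 0.7430 dits.

0.7430 dits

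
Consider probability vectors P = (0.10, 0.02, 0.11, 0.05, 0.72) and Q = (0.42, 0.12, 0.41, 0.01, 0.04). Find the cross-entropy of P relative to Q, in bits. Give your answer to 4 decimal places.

4.0036 bits

H(P,Q) = −Σ p·log₂ q.
  −0.10·log₂(0.42) = 0.12515
  −0.02·log₂(0.12) = 0.06118
  −0.11·log₂(0.41) = 0.14149
  −0.05·log₂(0.01) = 0.33219
  −0.72·log₂(0.04) = 3.34358
H(P,Q) = 4.0036 bits.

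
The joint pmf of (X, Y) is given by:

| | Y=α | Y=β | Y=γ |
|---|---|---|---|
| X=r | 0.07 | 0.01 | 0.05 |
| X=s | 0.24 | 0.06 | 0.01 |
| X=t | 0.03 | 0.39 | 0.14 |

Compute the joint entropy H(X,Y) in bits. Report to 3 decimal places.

2.434 bits

H(X,Y) = −Σ p(x,y)·log₂ p(x,y) over all 9 cells.
  cell (r,α): −0.07·log₂0.07 = 0.2686
  cell (r,β): −0.01·log₂0.01 = 0.0664
  cell (r,γ): −0.05·log₂0.05 = 0.2161
  cell (s,α): −0.24·log₂0.24 = 0.4941
  cell (s,β): −0.06·log₂0.06 = 0.2435
  cell (s,γ): −0.01·log₂0.01 = 0.0664
  cell (t,α): −0.03·log₂0.03 = 0.1518
  cell (t,β): −0.39·log₂0.39 = 0.5298
  cell (t,γ): −0.14·log₂0.14 = 0.3971
Sum = 2.434 bits.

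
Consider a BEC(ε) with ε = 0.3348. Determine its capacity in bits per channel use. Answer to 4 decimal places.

Binary erasure channel: capacity C = 1 − ε.
C = 1 − 0.3348 = 0.6652 bits per channel use.

0.6652 bits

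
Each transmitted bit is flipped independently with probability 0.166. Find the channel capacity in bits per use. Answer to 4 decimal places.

0.3515 bits

Binary symmetric channel: C = 1 − h₂(ε) where h₂ is the binary entropy function.
h₂(0.166) = −0.166·log₂0.166 − 0.834·log₂0.834 = 0.6485.
C = 1 − 0.6485 = 0.3515 bits per channel use.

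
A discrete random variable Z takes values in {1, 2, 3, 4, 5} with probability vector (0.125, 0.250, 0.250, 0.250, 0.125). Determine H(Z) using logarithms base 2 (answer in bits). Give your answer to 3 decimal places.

2.250 bits

H(Z) = −Σ p·log₂ p.
  −(0.125)·log₂(0.125) = 0.3750
  −(0.250)·log₂(0.250) = 0.5000
  −(0.250)·log₂(0.250) = 0.5000
  −(0.250)·log₂(0.250) = 0.5000
  −(0.125)·log₂(0.125) = 0.3750
Sum: 0.3750 + 0.5000 + 0.5000 + 0.5000 + 0.3750 = 2.250 bits.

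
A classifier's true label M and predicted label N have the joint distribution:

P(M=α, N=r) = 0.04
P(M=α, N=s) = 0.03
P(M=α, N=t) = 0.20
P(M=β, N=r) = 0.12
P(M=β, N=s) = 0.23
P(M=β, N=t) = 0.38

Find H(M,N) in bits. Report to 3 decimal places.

2.187 bits

H(M,N) = −Σ p(x,y)·log₂ p(x,y) over all 6 cells.
  cell (α,r): −0.04·log₂0.04 = 0.1858
  cell (α,s): −0.03·log₂0.03 = 0.1518
  cell (α,t): −0.20·log₂0.20 = 0.4644
  cell (β,r): −0.12·log₂0.12 = 0.3671
  cell (β,s): −0.23·log₂0.23 = 0.4877
  cell (β,t): −0.38·log₂0.38 = 0.5305
Sum = 2.187 bits.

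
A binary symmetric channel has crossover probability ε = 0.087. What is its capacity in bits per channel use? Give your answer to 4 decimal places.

Binary symmetric channel: C = 1 − h₂(ε) where h₂ is the binary entropy function.
h₂(0.087) = −0.087·log₂0.087 − 0.913·log₂0.913 = 0.4264.
C = 1 − 0.4264 = 0.5736 bits per channel use.

0.5736 bits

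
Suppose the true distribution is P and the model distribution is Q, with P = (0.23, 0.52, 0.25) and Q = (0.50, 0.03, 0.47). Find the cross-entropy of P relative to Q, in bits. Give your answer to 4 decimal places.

3.1329 bits

H(P,Q) = −Σ p·log₂ q.
  −0.23·log₂(0.50) = 0.23000
  −0.52·log₂(0.03) = 2.63062
  −0.25·log₂(0.47) = 0.27232
H(P,Q) = 3.1329 bits.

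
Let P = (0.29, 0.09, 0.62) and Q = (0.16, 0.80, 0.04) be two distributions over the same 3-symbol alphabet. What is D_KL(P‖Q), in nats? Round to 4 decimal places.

1.6752 nats

D(P‖Q) = Σ p·ln(p/q).
  0.29·ln(0.29/0.16) = 0.17247
  0.09·ln(0.09/0.80) = -0.19663
  0.62·ln(0.62/0.04) = 1.69932
D(P‖Q) = 1.6752 nats.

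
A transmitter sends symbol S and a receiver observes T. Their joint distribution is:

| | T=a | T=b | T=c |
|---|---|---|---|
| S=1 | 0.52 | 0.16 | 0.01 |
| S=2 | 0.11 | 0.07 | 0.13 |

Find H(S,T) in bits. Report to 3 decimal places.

H(S,T) = −Σ p(x,y)·log₂ p(x,y) over all 6 cells.
  cell (1,a): −0.52·log₂0.52 = 0.4906
  cell (1,b): −0.16·log₂0.16 = 0.4230
  cell (1,c): −0.01·log₂0.01 = 0.0664
  cell (2,a): −0.11·log₂0.11 = 0.3503
  cell (2,b): −0.07·log₂0.07 = 0.2686
  cell (2,c): −0.13·log₂0.13 = 0.3826
Sum = 1.982 bits.

1.982 bits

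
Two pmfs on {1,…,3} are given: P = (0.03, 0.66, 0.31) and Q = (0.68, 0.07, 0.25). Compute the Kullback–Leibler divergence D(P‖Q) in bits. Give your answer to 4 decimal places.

D(P‖Q) = Σ p·log₂(p/q).
  0.03·log₂(0.03/0.68) = -0.13508
  0.66·log₂(0.66/0.07) = 2.13645
  0.31·log₂(0.31/0.25) = 0.09621
D(P‖Q) = 2.0976 bits.

2.0976 bits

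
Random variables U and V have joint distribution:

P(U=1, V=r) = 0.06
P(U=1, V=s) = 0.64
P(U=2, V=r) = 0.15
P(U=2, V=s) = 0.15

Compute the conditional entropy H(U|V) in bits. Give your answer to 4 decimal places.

0.7352 bits

Chain rule: H(U|V) = H(U,V) − H(V).
Marginals: p(U) = (0.7000, 0.3000), p(V) = (0.2100, 0.7900).
H(U,V) = 1.4767 bits; H(V) = 0.7415 bits.
H(U|V) = 1.4767 − 0.7415 = 0.7352 bits.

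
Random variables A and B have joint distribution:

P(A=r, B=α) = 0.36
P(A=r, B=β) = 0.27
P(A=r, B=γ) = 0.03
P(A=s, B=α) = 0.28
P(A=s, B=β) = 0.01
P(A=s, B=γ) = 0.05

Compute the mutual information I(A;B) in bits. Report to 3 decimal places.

0.153 bits

Marginals: p(A) = (0.6600, 0.3400), p(B) = (0.6400, 0.2800, 0.0800).
I(A;B) = H(A) + H(B) − H(A,B).
H(A) = 0.9248, H(B) = 1.2178, H(A,B) = 1.9892.
I(A;B) = 0.9248 + 1.2178 − 1.9892 = 0.153 bits.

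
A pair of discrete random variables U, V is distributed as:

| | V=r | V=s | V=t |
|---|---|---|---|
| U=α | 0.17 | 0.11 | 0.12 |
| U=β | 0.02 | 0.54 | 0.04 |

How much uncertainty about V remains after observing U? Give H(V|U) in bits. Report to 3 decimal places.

Chain rule: H(V|U) = H(U,V) − H(U).
Marginals: p(U) = (0.4000, 0.6000), p(V) = (0.1900, 0.6500, 0.1600).
H(U,V) = 1.9306 bits; H(U) = 0.9710 bits.
H(V|U) = 1.9306 − 0.9710 = 0.960 bits.

0.960 bits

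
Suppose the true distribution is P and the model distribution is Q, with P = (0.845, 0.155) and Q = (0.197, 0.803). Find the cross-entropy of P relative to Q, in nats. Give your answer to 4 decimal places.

H(P,Q) = −Σ p·ln q.
  −0.845·ln(0.197) = 1.37275
  −0.155·ln(0.803) = 0.03401
H(P,Q) = 1.4068 nats.

1.4068 nats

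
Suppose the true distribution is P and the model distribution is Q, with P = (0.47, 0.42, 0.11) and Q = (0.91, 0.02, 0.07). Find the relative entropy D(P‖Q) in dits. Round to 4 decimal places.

0.4421 dits

D(P‖Q) = Σ p·log₁₀(p/q).
  0.47·log₁₀(0.47/0.91) = -0.13486
  0.42·log₁₀(0.42/0.02) = 0.55533
  0.11·log₁₀(0.11/0.07) = 0.02159
D(P‖Q) = 0.4421 dits.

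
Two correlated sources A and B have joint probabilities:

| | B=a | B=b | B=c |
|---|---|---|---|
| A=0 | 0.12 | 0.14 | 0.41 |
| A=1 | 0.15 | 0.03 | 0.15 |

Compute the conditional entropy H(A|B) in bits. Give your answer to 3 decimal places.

0.851 bits

Chain rule: H(A|B) = H(A,B) − H(B).
Marginals: p(A) = (0.6700, 0.3300), p(B) = (0.2700, 0.1700, 0.5600).
H(A,B) = 2.2644 bits; H(B) = 1.4130 bits.
H(A|B) = 2.2644 − 1.4130 = 0.851 bits.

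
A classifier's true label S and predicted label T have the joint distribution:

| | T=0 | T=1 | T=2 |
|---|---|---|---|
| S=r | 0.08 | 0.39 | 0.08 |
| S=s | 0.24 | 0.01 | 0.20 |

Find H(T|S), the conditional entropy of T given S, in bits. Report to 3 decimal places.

Marginals: p(S) = (0.5500, 0.4500), p(T) = (0.3200, 0.4000, 0.2800).
H(T|S) = Σ p(S) · H(T|S=·).
  S=r: p=0.5500, H(T|S=r) = 1.1608
  S=s: p=0.4500, H(T|S=s) = 1.1257
Weighted sum = 1.145 bits.

1.145 bits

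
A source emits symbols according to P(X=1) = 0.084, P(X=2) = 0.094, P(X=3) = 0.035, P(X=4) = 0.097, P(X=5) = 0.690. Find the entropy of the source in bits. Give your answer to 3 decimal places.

1.486 bits

H(X) = −Σ p·log₂ p.
  −(0.084)·log₂(0.084) = 0.3002
  −(0.094)·log₂(0.094) = 0.3207
  −(0.035)·log₂(0.035) = 0.1693
  −(0.097)·log₂(0.097) = 0.3265
  −(0.690)·log₂(0.690) = 0.3694
Sum: 0.3002 + 0.3207 + 0.1693 + 0.3265 + 0.3694 = 1.486 bits.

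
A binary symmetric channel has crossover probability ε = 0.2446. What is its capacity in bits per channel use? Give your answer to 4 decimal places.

Binary symmetric channel: C = 1 − h₂(ε) where h₂ is the binary entropy function.
h₂(0.2446) = −0.2446·log₂0.2446 − 0.7554·log₂0.7554 = 0.8026.
C = 1 − 0.8026 = 0.1974 bits per channel use.

0.1974 bits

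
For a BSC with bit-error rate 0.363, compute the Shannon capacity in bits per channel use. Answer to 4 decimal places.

Binary symmetric channel: C = 1 − h₂(ε) where h₂ is the binary entropy function.
h₂(0.363) = −0.363·log₂0.363 − 0.637·log₂0.637 = 0.9451.
C = 1 − 0.9451 = 0.0549 bits per channel use.

0.0549 bits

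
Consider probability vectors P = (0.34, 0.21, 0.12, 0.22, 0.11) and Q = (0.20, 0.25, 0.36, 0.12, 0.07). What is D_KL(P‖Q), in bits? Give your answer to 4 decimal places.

0.2814 bits

D(P‖Q) = Σ p·log₂(p/q).
  0.34·log₂(0.34/0.20) = 0.26028
  0.21·log₂(0.21/0.25) = -0.05282
  0.12·log₂(0.12/0.36) = -0.19020
  0.22·log₂(0.22/0.12) = 0.19238
  0.11·log₂(0.11/0.07) = 0.07173
D(P‖Q) = 0.2814 bits.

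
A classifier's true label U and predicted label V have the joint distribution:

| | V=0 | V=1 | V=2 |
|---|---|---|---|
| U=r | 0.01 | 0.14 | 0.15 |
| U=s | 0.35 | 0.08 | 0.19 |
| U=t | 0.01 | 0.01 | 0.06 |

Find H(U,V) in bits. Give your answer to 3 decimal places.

2.527 bits

H(U,V) = −Σ p(x,y)·log₂ p(x,y) over all 9 cells.
  cell (r,0): −0.01·log₂0.01 = 0.0664
  cell (r,1): −0.14·log₂0.14 = 0.3971
  cell (r,2): −0.15·log₂0.15 = 0.4105
  cell (s,0): −0.35·log₂0.35 = 0.5301
  cell (s,1): −0.08·log₂0.08 = 0.2915
  cell (s,2): −0.19·log₂0.19 = 0.4552
  cell (t,0): −0.01·log₂0.01 = 0.0664
  cell (t,1): −0.01·log₂0.01 = 0.0664
  cell (t,2): −0.06·log₂0.06 = 0.2435
Sum = 2.527 bits.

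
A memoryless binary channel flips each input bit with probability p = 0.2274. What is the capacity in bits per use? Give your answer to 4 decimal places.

Binary symmetric channel: C = 1 − h₂(ε) where h₂ is the binary entropy function.
h₂(0.2274) = −0.2274·log₂0.2274 − 0.7726·log₂0.7726 = 0.7735.
C = 1 − 0.7735 = 0.2265 bits per channel use.

0.2265 bits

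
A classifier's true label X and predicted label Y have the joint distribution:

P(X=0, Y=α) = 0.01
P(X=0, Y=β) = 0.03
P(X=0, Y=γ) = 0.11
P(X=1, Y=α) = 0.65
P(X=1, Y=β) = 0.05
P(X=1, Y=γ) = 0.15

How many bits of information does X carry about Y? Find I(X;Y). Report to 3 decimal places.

0.203 bits

Marginals: p(X) = (0.1500, 0.8500), p(Y) = (0.6600, 0.0800, 0.2600).
I(X;Y) = H(X) + H(Y) − H(X,Y).
H(X) = 0.6098, H(Y) = 1.1924, H(X,Y) = 1.5991.
I(X;Y) = 0.6098 + 1.1924 − 1.5991 = 0.203 bits.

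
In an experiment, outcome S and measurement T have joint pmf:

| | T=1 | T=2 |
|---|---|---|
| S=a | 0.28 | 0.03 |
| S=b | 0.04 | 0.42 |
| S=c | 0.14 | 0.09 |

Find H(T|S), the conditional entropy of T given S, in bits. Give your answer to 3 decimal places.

0.560 bits

Chain rule: H(T|S) = H(S,T) − H(S).
Marginals: p(S) = (0.3100, 0.4600, 0.2300), p(T) = (0.4600, 0.5400).
H(S,T) = 2.0872 bits; H(S) = 1.5268 bits.
H(T|S) = 2.0872 − 1.5268 = 0.560 bits.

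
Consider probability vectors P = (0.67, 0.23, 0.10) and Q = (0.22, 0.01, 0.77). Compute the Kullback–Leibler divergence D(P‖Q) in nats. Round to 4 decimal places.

1.2632 nats

D(P‖Q) = Σ p·ln(p/q).
  0.67·ln(0.67/0.22) = 0.74615
  0.23·ln(0.23/0.01) = 0.72116
  0.10·ln(0.10/0.77) = -0.20412
D(P‖Q) = 1.2632 nats.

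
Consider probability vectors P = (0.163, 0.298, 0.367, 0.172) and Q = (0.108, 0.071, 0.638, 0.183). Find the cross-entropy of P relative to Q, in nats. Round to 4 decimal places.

1.6080 nats

H(P,Q) = −Σ p·ln q.
  −0.163·ln(0.108) = 0.36278
  −0.298·ln(0.071) = 0.78823
  −0.367·ln(0.638) = 0.16494
  −0.172·ln(0.183) = 0.29210
H(P,Q) = 1.6080 nats.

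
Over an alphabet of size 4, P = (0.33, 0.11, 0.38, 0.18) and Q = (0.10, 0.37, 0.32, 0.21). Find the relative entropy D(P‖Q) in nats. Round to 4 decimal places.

D(P‖Q) = Σ p·ln(p/q).
  0.33·ln(0.33/0.10) = 0.39399
  0.11·ln(0.11/0.37) = -0.13343
  0.38·ln(0.38/0.32) = 0.06530
  0.18·ln(0.18/0.21) = -0.02775
D(P‖Q) = 0.2981 nats.

0.2981 nats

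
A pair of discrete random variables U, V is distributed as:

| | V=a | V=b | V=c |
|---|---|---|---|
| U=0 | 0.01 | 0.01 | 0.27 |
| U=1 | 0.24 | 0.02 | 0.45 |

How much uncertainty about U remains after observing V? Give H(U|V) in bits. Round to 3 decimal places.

0.775 bits

Chain rule: H(U|V) = H(U,V) − H(V).
Marginals: p(U) = (0.2900, 0.7100), p(V) = (0.2500, 0.0300, 0.7200).
H(U,V) = 1.7683 bits; H(V) = 0.9930 bits.
H(U|V) = 1.7683 − 0.9930 = 0.775 bits.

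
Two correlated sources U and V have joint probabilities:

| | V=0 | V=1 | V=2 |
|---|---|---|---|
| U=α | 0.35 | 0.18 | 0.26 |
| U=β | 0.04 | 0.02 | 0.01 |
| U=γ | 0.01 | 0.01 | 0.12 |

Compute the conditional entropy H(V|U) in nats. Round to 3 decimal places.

Chain rule: H(V|U) = H(U,V) − H(U).
Marginals: p(U) = (0.7900, 0.0700, 0.1400), p(V) = (0.4000, 0.2100, 0.3900).
H(U,V) = 1.6259 nats; H(U) = 0.6476 nats.
H(V|U) = 1.6259 − 0.6476 = 0.978 nats.

0.978 nats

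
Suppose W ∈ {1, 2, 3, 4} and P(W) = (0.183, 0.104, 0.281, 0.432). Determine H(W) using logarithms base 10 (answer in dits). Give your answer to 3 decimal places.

0.550 dits

H(W) = −Σ p·log₁₀ p.
  −(0.183)·log₁₀(0.183) = 0.1350
  −(0.104)·log₁₀(0.104) = 0.1022
  −(0.281)·log₁₀(0.281) = 0.1549
  −(0.432)·log₁₀(0.432) = 0.1575
Sum: 0.1350 + 0.1022 + 0.1549 + 0.1575 = 0.550 dits.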